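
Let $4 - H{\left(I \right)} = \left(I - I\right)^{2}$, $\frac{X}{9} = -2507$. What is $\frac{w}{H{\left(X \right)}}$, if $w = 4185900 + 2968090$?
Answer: $\frac{3576995}{2} \approx 1.7885 \cdot 10^{6}$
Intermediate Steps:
$X = -22563$ ($X = 9 \left(-2507\right) = -22563$)
$w = 7153990$
$H{\left(I \right)} = 4$ ($H{\left(I \right)} = 4 - \left(I - I\right)^{2} = 4 - 0^{2} = 4 - 0 = 4 + 0 = 4$)
$\frac{w}{H{\left(X \right)}} = \frac{7153990}{4} = 7153990 \cdot \frac{1}{4} = \frac{3576995}{2}$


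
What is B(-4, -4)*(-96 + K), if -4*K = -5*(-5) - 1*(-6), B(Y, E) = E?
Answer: 415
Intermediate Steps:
K = -31/4 (K = -(-5*(-5) - 1*(-6))/4 = -(25 + 6)/4 = -1/4*31 = -31/4 ≈ -7.7500)
B(-4, -4)*(-96 + K) = -4*(-96 - 31/4) = -4*(-415/4) = 415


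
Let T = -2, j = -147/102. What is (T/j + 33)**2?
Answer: 2839225/2401 ≈ 1182.5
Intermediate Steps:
j = -49/34 (j = -147*1/102 = -49/34 ≈ -1.4412)
(T/j + 33)**2 = (-2/(-49/34) + 33)**2 = (-2*(-34/49) + 33)**2 = (68/49 + 33)**2 = (1685/49)**2 = 2839225/2401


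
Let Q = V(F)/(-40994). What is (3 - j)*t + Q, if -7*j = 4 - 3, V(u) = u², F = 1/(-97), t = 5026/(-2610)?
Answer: -3046357689613/503354872530 ≈ -6.0521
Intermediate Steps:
t = -2513/1305 (t = 5026*(-1/2610) = -2513/1305 ≈ -1.9257)
F = -1/97 ≈ -0.010309
j = -⅐ (j = -(4 - 3)/7 = -⅐*1 = -⅐ ≈ -0.14286)
Q = -1/385712546 (Q = (-1/97)²/(-40994) = (1/9409)*(-1/40994) = -1/385712546 ≈ -2.5926e-9)
(3 - j)*t + Q = (3 - 1*(-⅐))*(-2513/1305) - 1/385712546 = (3 + ⅐)*(-2513/1305) - 1/385712546 = (22/7)*(-2513/1305) - 1/385712546 = -7898/1305 - 1/385712546 = -3046357689613/503354872530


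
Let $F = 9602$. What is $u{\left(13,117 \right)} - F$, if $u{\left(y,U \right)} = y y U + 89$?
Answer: $10260$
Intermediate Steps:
$u{\left(y,U \right)} = 89 + U y^{2}$ ($u{\left(y,U \right)} = y^{2} U + 89 = U y^{2} + 89 = 89 + U y^{2}$)
$u{\left(13,117 \right)} - F = \left(89 + 117 \cdot 13^{2}\right) - 9602 = \left(89 + 117 \cdot 169\right) - 9602 = \left(89 + 19773\right) - 9602 = 19862 - 9602 = 10260$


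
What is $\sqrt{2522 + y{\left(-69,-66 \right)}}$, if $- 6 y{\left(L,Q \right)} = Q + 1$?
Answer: $\frac{\sqrt{91182}}{6} \approx 50.327$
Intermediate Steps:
$y{\left(L,Q \right)} = - \frac{1}{6} - \frac{Q}{6}$ ($y{\left(L,Q \right)} = - \frac{Q + 1}{6} = - \frac{1 + Q}{6} = - \frac{1}{6} - \frac{Q}{6}$)
$\sqrt{2522 + y{\left(-69,-66 \right)}} = \sqrt{2522 - - \frac{65}{6}} = \sqrt{2522 + \left(- \frac{1}{6} + 11\right)} = \sqrt{2522 + \frac{65}{6}} = \sqrt{\frac{15197}{6}} = \frac{\sqrt{91182}}{6}$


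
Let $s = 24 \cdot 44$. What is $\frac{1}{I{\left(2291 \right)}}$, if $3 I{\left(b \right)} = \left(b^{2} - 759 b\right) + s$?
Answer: $\frac{3}{3510868} \approx 8.5449 \cdot 10^{-7}$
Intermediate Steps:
$s = 1056$
$I{\left(b \right)} = 352 - 253 b + \frac{b^{2}}{3}$ ($I{\left(b \right)} = \frac{\left(b^{2} - 759 b\right) + 1056}{3} = \frac{1056 + b^{2} - 759 b}{3} = 352 - 253 b + \frac{b^{2}}{3}$)
$\frac{1}{I{\left(2291 \right)}} = \frac{1}{352 - 579623 + \frac{2291^{2}}{3}} = \frac{1}{352 - 579623 + \frac{1}{3} \cdot 5248681} = \frac{1}{352 - 579623 + \frac{5248681}{3}} = \frac{1}{\frac{3510868}{3}} = \frac{3}{3510868}$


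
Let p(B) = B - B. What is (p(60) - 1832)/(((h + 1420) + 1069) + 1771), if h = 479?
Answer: -1832/4739 ≈ -0.38658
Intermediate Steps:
p(B) = 0
(p(60) - 1832)/(((h + 1420) + 1069) + 1771) = (0 - 1832)/(((479 + 1420) + 1069) + 1771) = -1832/((1899 + 1069) + 1771) = -1832/(2968 + 1771) = -1832/4739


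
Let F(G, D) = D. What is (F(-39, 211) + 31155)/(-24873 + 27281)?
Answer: 15683/1204 ≈ 13.026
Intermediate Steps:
(F(-39, 211) + 31155)/(-24873 + 27281) = (211 + 31155)/(-24873 + 27281) = 31366/2408 = 31366*(1/2408) = 15683/1204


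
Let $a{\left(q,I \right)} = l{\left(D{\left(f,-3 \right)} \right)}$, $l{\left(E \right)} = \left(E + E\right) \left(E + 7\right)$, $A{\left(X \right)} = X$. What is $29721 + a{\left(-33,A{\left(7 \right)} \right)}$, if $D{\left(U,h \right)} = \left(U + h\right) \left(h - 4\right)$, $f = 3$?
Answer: $29721$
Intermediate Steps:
$D{\left(U,h \right)} = \left(-4 + h\right) \left(U + h\right)$ ($D{\left(U,h \right)} = \left(U + h\right) \left(-4 + h\right) = \left(-4 + h\right) \left(U + h\right)$)
$l{\left(E \right)} = 2 E \left(7 + E\right)$
$a{\left(q,I \right)} = 0$ ($a{\left(q,I \right)} = 2 \left(\left(-3\right)^{2} - 12 - -12 + 3 \left(-3\right)\right) \left(7 + \left(\left(-3\right)^{2} - 12 - -12 + 3 \left(-3\right)\right)\right) = 2 \left(9 - 12 + 12 - 9\right) \left(7 + \left(9 - 12 + 12 - 9\right)\right) = 2 \cdot 0 \left(7 + 0\right) = 2 \cdot 0 \cdot 7 = 0$)
$29721 + a{\left(-33,A{\left(7 \right)} \right)} = 29721 + 0 = 29721$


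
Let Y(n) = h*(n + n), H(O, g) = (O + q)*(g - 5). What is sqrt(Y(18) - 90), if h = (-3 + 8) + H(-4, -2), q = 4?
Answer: 3*sqrt(10) ≈ 9.4868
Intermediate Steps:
H(O, g) = (-5 + g)*(4 + O) (H(O, g) = (O + 4)*(g - 5) = (4 + O)*(-5 + g) = (-5 + g)*(4 + O))
h = 5 (h = (-3 + 8) + (-20 - 5*(-4) + 4*(-2) - 4*(-2)) = 5 + (-20 + 20 - 8 + 8) = 5 + 0 = 5)
Y(n) = 10*n (Y(n) = 5*(n + n) = 5*(2*n) = 10*n)
sqrt(Y(18) - 90) = sqrt(10*18 - 90) = sqrt(180 - 90) = sqrt(90) = 3*sqrt(10)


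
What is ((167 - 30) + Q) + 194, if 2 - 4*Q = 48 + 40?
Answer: 619/2 ≈ 309.50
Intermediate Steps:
Q = -43/2 (Q = ½ - (48 + 40)/4 = ½ - ¼*88 = ½ - 22 = -43/2 ≈ -21.500)
((167 - 30) + Q) + 194 = ((167 - 30) - 43/2) + 194 = (137 - 43/2) + 194 = 231/2 + 194 = 619/2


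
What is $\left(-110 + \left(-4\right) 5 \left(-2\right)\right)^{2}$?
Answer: $4900$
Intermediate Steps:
$\left(-110 + \left(-4\right) 5 \left(-2\right)\right)^{2} = \left(-110 - -40\right)^{2} = \left(-110 + 40\right)^{2} = \left(-70\right)^{2} = 4900$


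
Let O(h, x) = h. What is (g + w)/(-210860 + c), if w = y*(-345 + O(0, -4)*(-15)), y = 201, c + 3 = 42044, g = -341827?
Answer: 411172/168819 ≈ 2.4356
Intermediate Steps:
c = 42041 (c = -3 + 42044 = 42041)
w = -69345 (w = 201*(-345 + 0*(-15)) = 201*(-345 + 0) = 201*(-345) = -69345)
(g + w)/(-210860 + c) = (-341827 - 69345)/(-210860 + 42041) = -411172/(-168819) = -411172*(-1/168819) = 411172/168819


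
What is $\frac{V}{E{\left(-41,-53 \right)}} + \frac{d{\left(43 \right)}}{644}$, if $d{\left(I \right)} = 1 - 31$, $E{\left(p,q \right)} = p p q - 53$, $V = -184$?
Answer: $- \frac{638971}{14352506} \approx -0.04452$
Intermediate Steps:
$E{\left(p,q \right)} = -53 + q p^{2}$ ($E{\left(p,q \right)} = p^{2} q - 53 = q p^{2} - 53 = -53 + q p^{2}$)
$d{\left(I \right)} = -30$ ($d{\left(I \right)} = 1 - 31 = -30$)
$\frac{V}{E{\left(-41,-53 \right)}} + \frac{d{\left(43 \right)}}{644} = - \frac{184}{-53 - 53 \left(-41\right)^{2}} - \frac{30}{644} = - \frac{184}{-53 - 89093} - \frac{15}{322} = - \frac{184}{-89146} - \frac{15}{322} = \left(-184\right) \left(- \frac{1}{89146}\right) - \frac{15}{322} = \frac{92}{44573} - \frac{15}{322} = - \frac{638971}{14352506}$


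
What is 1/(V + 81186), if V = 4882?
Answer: 1/86068 ≈ 1.1619e-5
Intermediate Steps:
1/(V + 81186) = 1/(4882 + 81186) = 1/86068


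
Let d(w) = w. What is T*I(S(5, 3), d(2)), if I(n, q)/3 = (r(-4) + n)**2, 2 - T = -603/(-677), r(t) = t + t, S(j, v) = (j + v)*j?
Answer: 2307072/677 ≈ 3407.8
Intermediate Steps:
S(j, v) = j*(j + v)
r(t) = 2*t
T = 751/677 (T = 2 - (-603)/(-677) = 2 - (-603)*(-1)/677 = 2 - 1*603/677 = 2 - 603/677 = 751/677 ≈ 1.1093)
I(n, q) = 3*(-8 + n)**2 (I(n, q) = 3*(2*(-4) + n)**2 = 3*(-8 + n)**2)
T*I(S(5, 3), d(2)) = 751*(3*(-8 + 5*(5 + 3))**2)/677 = 751*(3*(-8 + 5*8)**2)/677 = 751*(3*(-8 + 40)**2)/677 = 751*(3*32**2)/677 = 751*(3*1024)/677 = (751/677)*3072 = 2307072/677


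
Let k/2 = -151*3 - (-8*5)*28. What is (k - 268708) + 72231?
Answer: -195143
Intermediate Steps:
k = 1334 (k = 2*(-151*3 - (-8*5)*28) = 2*(-453 - (-40)*28) = 2*(-453 - 1*(-1120)) = 2*(-453 + 1120) = 2*667 = 1334)
(k - 268708) + 72231 = (1334 - 268708) + 72231 = -267374 + 72231 = -195143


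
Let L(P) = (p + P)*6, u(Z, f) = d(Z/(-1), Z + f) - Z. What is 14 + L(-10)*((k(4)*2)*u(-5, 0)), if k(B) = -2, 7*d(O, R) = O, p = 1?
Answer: 8738/7 ≈ 1248.3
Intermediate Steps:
d(O, R) = O/7
u(Z, f) = -8*Z/7 (u(Z, f) = (Z/(-1))/7 - Z = (Z*(-1))/7 - Z = (-Z)/7 - Z = -Z/7 - Z = -8*Z/7)
L(P) = 6 + 6*P (L(P) = (1 + P)*6 = 6 + 6*P)
14 + L(-10)*((k(4)*2)*u(-5, 0)) = 14 + (6 + 6*(-10))*((-2*2)*(-8/7*(-5))) = 14 + (6 - 60)*(-4*40/7) = 14 - 54*(-160/7) = 14 + 8640/7 = 8738/7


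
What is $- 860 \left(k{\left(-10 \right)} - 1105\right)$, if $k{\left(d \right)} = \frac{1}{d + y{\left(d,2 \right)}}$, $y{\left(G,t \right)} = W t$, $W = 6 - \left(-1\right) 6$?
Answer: $\frac{6651670}{7} \approx 9.5024 \cdot 10^{5}$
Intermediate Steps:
$W = 12$ ($W = 6 - -6 = 6 + 6 = 12$)
$y{\left(G,t \right)} = 12 t$
$k{\left(d \right)} = \frac{1}{24 + d}$ ($k{\left(d \right)} = \frac{1}{d + 12 \cdot 2} = \frac{1}{d + 24} = \frac{1}{24 + d}$)
$- 860 \left(k{\left(-10 \right)} - 1105\right) = - 860 \left(\frac{1}{24 - 10} - 1105\right) = - 860 \left(\frac{1}{14} - 1105\right) = \left(-860\right) \left(- \frac{15469}{14}\right) = \frac{6651670}{7}$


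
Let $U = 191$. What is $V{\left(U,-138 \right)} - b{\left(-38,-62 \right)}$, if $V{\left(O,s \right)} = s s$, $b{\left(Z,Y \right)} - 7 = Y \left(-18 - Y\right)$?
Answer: $21765$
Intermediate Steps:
$b{\left(Z,Y \right)} = 7 + Y \left(-18 - Y\right)$
$V{\left(O,s \right)} = s^{2}$
$V{\left(U,-138 \right)} - b{\left(-38,-62 \right)} = \left(-138\right)^{2} - \left(7 - \left(-62\right)^{2} - -1116\right) = 19044 - \left(7 - 3844 + 1116\right) = 19044 - -2721 = 19044 + 2721 = 21765$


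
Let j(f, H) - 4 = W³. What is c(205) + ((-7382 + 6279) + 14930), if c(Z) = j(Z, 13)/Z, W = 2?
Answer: 2834547/205 ≈ 13827.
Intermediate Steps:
j(f, H) = 12 (j(f, H) = 4 + 2³ = 4 + 8 = 12)
c(Z) = 12/Z
c(205) + ((-7382 + 6279) + 14930) = 12/205 + ((-7382 + 6279) + 14930) = 12*(1/205) + (-1103 + 14930) = 12/205 + 13827 = 2834547/205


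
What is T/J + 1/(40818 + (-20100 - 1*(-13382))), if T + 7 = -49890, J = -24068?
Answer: 19335361/9326350 ≈ 2.0732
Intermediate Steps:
T = -49897 (T = -7 - 49890 = -49897)
T/J + 1/(40818 + (-20100 - 1*(-13382))) = -49897/(-24068) + 1/(40818 + (-20100 - 1*(-13382))) = -49897*(-1/24068) + 1/(40818 + (-20100 + 13382)) = 49897/24068 + 1/(40818 - 6718) = 49897/24068 + 1/34100 = 19335361/9326350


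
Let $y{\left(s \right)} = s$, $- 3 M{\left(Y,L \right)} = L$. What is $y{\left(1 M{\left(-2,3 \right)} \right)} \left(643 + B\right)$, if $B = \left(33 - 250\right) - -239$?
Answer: $-665$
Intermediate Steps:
$M{\left(Y,L \right)} = - \frac{L}{3}$
$B = 22$ ($B = \left(33 - 250\right) + 239 = -217 + 239 = 22$)
$y{\left(1 M{\left(-2,3 \right)} \right)} \left(643 + B\right) = 1 \left(\left(- \frac{1}{3}\right) 3\right) \left(643 + 22\right) = 1 \left(-1\right) 665 = \left(-1\right) 665 = -665$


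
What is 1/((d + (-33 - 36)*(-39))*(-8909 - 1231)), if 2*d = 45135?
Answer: -1/256121190 ≈ -3.9044e-9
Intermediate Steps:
d = 45135/2 (d = (½)*45135 = 45135/2 ≈ 22568.)
1/((d + (-33 - 36)*(-39))*(-8909 - 1231)) = 1/((45135/2 + (-33 - 36)*(-39))*(-8909 - 1231)) = 1/((45135/2 - 69*(-39))*(-10140)) = 1/((45135/2 + 2691)*(-10140)) = 1/((50517/2)*(-10140)) = 1/(-256121190) = -1/256121190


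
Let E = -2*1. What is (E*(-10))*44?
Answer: 880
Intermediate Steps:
E = -2
(E*(-10))*44 = -2*(-10)*44 = 20*44 = 880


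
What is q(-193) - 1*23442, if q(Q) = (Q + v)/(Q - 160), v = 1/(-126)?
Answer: -1042628957/44478 ≈ -23441.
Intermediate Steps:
v = -1/126 ≈ -0.0079365
q(Q) = (-1/126 + Q)/(-160 + Q) (q(Q) = (Q - 1/126)/(Q - 160) = (-1/126 + Q)/(-160 + Q))
q(-193) - 1*23442 = (-1/126 - 193)/(-160 - 193) - 1*23442 = -24319/126/(-353) - 23442 = -1/353*(-24319/126) - 23442 = 24319/44478 - 23442 = -1042628957/44478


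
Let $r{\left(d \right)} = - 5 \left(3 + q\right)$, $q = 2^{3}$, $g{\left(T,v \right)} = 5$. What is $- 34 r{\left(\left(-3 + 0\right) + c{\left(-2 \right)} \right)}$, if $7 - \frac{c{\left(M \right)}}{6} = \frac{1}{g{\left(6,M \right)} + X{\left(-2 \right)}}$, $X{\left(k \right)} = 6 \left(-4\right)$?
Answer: $1870$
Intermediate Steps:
$X{\left(k \right)} = -24$
$c{\left(M \right)} = \frac{804}{19}$ ($c{\left(M \right)} = 42 - \frac{6}{5 - 24} = 42 - \frac{6}{-19} = 42 - - \frac{6}{19} = 42 + \frac{6}{19} = \frac{804}{19}$)
$q = 8$
$r{\left(d \right)} = -55$ ($r{\left(d \right)} = - 5 \left(3 + 8\right) = \left(-5\right) 11 = -55$)
$- 34 r{\left(\left(-3 + 0\right) + c{\left(-2 \right)} \right)} = \left(-34\right) \left(-55\right) = 1870$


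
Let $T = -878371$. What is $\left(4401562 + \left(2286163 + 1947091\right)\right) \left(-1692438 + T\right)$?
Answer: $-22198462686144$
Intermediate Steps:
$\left(4401562 + \left(2286163 + 1947091\right)\right) \left(-1692438 + T\right) = \left(4401562 + \left(2286163 + 1947091\right)\right) \left(-1692438 - 878371\right) = \left(4401562 + 4233254\right) \left(-2570809\right) = 8634816 \left(-2570809\right) = -22198462686144$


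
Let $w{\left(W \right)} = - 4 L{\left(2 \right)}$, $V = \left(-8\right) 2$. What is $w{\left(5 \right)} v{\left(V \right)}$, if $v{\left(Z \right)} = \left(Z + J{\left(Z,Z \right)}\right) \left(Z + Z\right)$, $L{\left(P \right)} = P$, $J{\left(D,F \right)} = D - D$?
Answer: $-4096$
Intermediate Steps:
$J{\left(D,F \right)} = 0$
$V = -16$
$v{\left(Z \right)} = 2 Z^{2}$ ($v{\left(Z \right)} = \left(Z + 0\right) \left(Z + Z\right) = Z 2 Z = 2 Z^{2}$)
$w{\left(W \right)} = -8$ ($w{\left(W \right)} = \left(-4\right) 2 = -8$)
$w{\left(5 \right)} v{\left(V \right)} = - 8 \cdot 2 \left(-16\right)^{2} = - 8 \cdot 2 \cdot 256 = \left(-8\right) 512 = -4096$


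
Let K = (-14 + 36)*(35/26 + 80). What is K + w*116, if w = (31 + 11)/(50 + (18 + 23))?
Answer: 23961/13 ≈ 1843.2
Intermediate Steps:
K = 23265/13 (K = 22*(35*(1/26) + 80) = 22*(35/26 + 80) = 22*(2115/26) = 23265/13 ≈ 1789.6)
w = 6/13 (w = 42/(50 + 41) = 42/91 = 42*(1/91) = 6/13 ≈ 0.46154)
K + w*116 = 23265/13 + (6/13)*116 = 23265/13 + 696/13 = 23961/13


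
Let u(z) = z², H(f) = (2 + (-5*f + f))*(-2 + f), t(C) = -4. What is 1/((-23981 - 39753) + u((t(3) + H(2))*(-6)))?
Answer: -1/63158 ≈ -1.5833e-5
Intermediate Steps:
H(f) = (-2 + f)*(2 - 4*f) (H(f) = (2 - 4*f)*(-2 + f) = (-2 + f)*(2 - 4*f))
1/((-23981 - 39753) + u((t(3) + H(2))*(-6))) = 1/((-23981 - 39753) + ((-4 + (-4 - 4*2² + 10*2))*(-6))²) = 1/(-63734 + ((-4 + (-4 - 4*4 + 20))*(-6))²) = 1/(-63734 + ((-4 + (-4 - 16 + 20))*(-6))²) = 1/(-63734 + ((-4 + 0)*(-6))²) = 1/(-63734 + (-4*(-6))²) = 1/(-63734 + 24²) = 1/(-63734 + 576) = 1/(-63158) = -1/63158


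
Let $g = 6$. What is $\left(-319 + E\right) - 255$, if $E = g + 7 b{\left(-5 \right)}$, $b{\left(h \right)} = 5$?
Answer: $-533$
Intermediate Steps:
$E = 41$ ($E = 6 + 7 \cdot 5 = 6 + 35 = 41$)
$\left(-319 + E\right) - 255 = \left(-319 + 41\right) - 255 = -278 - 255 = -533$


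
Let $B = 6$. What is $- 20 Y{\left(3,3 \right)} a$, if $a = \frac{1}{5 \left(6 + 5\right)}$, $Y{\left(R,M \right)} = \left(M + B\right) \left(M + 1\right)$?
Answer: $- \frac{144}{11} \approx -13.091$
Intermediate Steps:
$Y{\left(R,M \right)} = \left(1 + M\right) \left(6 + M\right)$ ($Y{\left(R,M \right)} = \left(M + 6\right) \left(M + 1\right) = \left(6 + M\right) \left(1 + M\right) = \left(1 + M\right) \left(6 + M\right)$)
$a = \frac{1}{55}$ ($a = \frac{1}{5 \cdot 11} = \frac{1}{55} \approx 0.018182$)
$- 20 Y{\left(3,3 \right)} a = - 20 \left(6 + 3^{2} + 7 \cdot 3\right) \frac{1}{55} = - 20 \left(6 + 9 + 21\right) \frac{1}{55} = \left(-20\right) 36 \cdot \frac{1}{55} = \left(-720\right) \frac{1}{55} = - \frac{144}{11}$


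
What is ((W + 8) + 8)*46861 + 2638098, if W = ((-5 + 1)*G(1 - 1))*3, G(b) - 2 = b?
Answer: 2263210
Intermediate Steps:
G(b) = 2 + b
W = -24 (W = ((-5 + 1)*(2 + (1 - 1)))*3 = -4*(2 + 0)*3 = -4*2*3 = -8*3 = -24)
((W + 8) + 8)*46861 + 2638098 = ((-24 + 8) + 8)*46861 + 2638098 = (-16 + 8)*46861 + 2638098 = -8*46861 + 2638098 = -374888 + 2638098 = 2263210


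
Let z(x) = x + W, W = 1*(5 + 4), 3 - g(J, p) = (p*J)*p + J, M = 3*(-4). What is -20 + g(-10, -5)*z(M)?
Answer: -809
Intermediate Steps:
M = -12
g(J, p) = 3 - J - J*p**2 (g(J, p) = 3 - ((p*J)*p + J) = 3 - ((J*p)*p + J) = 3 - (J*p**2 + J) = 3 - (J + J*p**2) = 3 + (-J - J*p**2) = 3 - J - J*p**2)
W = 9 (W = 1*9 = 9)
z(x) = 9 + x (z(x) = x + 9 = 9 + x)
-20 + g(-10, -5)*z(M) = -20 + (3 - 1*(-10) - 1*(-10)*(-5)**2)*(9 - 12) = -20 + (3 + 10 - 1*(-10)*25)*(-3) = -20 + (3 + 10 + 250)*(-3) = -20 + 263*(-3) = -20 - 789 = -809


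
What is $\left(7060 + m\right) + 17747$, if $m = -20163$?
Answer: $4644$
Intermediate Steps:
$\left(7060 + m\right) + 17747 = \left(7060 - 20163\right) + 17747 = -13103 + 17747 = 4644$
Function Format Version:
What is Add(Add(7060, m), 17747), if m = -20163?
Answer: 4644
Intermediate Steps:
Add(Add(7060, m), 17747) = Add(Add(7060, -20163), 17747) = Add(-13103, 17747) = 4644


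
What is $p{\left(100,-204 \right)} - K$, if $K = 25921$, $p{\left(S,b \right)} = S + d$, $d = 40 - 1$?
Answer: $-25782$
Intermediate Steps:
$d = 39$ ($d = 40 - 1 = 39$)
$p{\left(S,b \right)} = 39 + S$ ($p{\left(S,b \right)} = S + 39 = 39 + S$)
$p{\left(100,-204 \right)} - K = \left(39 + 100\right) - 25921 = 139 - 25921 = -25782$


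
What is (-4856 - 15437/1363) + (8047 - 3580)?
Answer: -545644/1363 ≈ -400.33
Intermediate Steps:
(-4856 - 15437/1363) + (8047 - 3580) = (-4856 - 15437*1/1363) + 4467 = (-4856 - 15437/1363) + 4467 = -6634165/1363 + 4467 = -545644/1363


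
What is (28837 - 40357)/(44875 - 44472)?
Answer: -11520/403 ≈ -28.586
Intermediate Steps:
(28837 - 40357)/(44875 - 44472) = -11520/403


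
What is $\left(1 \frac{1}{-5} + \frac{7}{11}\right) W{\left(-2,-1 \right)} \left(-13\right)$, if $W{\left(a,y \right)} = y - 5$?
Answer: $\frac{1872}{55} \approx 34.036$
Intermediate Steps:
$W{\left(a,y \right)} = -5 + y$
$\left(1 \frac{1}{-5} + \frac{7}{11}\right) W{\left(-2,-1 \right)} \left(-13\right) = \left(1 \frac{1}{-5} + \frac{7}{11}\right) \left(-5 - 1\right) \left(-13\right) = \left(1 \left(- \frac{1}{5}\right) + 7 \cdot \frac{1}{11}\right) \left(-6\right) \left(-13\right) = \left(- \frac{1}{5} + \frac{7}{11}\right) \left(-6\right) \left(-13\right) = \frac{24}{55} \left(-6\right) \left(-13\right) = \left(- \frac{144}{55}\right) \left(-13\right) = \frac{1872}{55}$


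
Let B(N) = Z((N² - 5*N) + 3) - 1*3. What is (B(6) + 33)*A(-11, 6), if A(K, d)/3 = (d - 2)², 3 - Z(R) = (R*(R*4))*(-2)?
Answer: 32688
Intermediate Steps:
Z(R) = 3 + 8*R² (Z(R) = 3 - R*(R*4)*(-2) = 3 - R*(4*R)*(-2) = 3 - 4*R²*(-2) = 3 - (-8)*R² = 3 + 8*R²)
A(K, d) = 3*(-2 + d)² (A(K, d) = 3*(d - 2)² = 3*(-2 + d)²)
B(N) = 8*(3 + N² - 5*N)² (B(N) = (3 + 8*((N² - 5*N) + 3)²) - 1*3 = (3 + 8*(3 + N² - 5*N)²) - 3 = 8*(3 + N² - 5*N)²)
(B(6) + 33)*A(-11, 6) = (8*(3 + 6² - 5*6)² + 33)*(3*(-2 + 6)²) = (8*(3 + 36 - 30)² + 33)*(3*4²) = (8*9² + 33)*(3*16) = (8*81 + 33)*48 = (648 + 33)*48 = 681*48 = 32688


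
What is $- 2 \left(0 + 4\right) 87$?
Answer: $-696$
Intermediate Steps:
$- 2 \left(0 + 4\right) 87 = \left(-2\right) 4 \cdot 87 = \left(-8\right) 87 = -696$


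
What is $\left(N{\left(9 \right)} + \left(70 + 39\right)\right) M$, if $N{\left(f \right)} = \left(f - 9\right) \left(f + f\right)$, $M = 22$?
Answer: $2398$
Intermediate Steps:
$N{\left(f \right)} = 2 f \left(-9 + f\right)$ ($N{\left(f \right)} = \left(-9 + f\right) 2 f = 2 f \left(-9 + f\right)$)
$\left(N{\left(9 \right)} + \left(70 + 39\right)\right) M = \left(2 \cdot 9 \left(-9 + 9\right) + \left(70 + 39\right)\right) 22 = \left(2 \cdot 9 \cdot 0 + 109\right) 22 = \left(0 + 109\right) 22 = 109 \cdot 22 = 2398$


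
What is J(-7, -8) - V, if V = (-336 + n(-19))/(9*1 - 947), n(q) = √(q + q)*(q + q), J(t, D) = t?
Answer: -493/67 - 19*I*√38/469 ≈ -7.3582 - 0.24973*I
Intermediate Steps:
n(q) = 2*√2*q^(3/2) (n(q) = √(2*q)*(2*q) = (√2*√q)*(2*q) = 2*√2*q^(3/2))
V = 24/67 + 19*I*√38/469 (V = (-336 + 2*√2*(-19)^(3/2))/(9*1 - 947) = (-336 + 2*√2*(-19*I*√19))/(9 - 947) = (-336 - 38*I*√38)/(-938) = (-336 - 38*I*√38)*(-1/938) = 24/67 + 19*I*√38/469 ≈ 0.35821 + 0.24973*I)
J(-7, -8) - V = -7 - (24/67 + 19*I*√38/469) = -7 + (-24/67 - 19*I*√38/469) = -493/67 - 19*I*√38/469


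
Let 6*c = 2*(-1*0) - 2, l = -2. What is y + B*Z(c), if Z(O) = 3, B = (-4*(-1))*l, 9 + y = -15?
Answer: -48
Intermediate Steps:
y = -24 (y = -9 - 15 = -24)
c = -⅓ (c = (2*(-1*0) - 2)/6 = (2*0 - 2)/6 = (0 - 2)/6 = (⅙)*(-2) = -⅓ ≈ -0.33333)
B = -8 (B = -4*(-1)*(-2) = 4*(-2) = -8)
y + B*Z(c) = -24 - 8*3 = -24 - 24 = -48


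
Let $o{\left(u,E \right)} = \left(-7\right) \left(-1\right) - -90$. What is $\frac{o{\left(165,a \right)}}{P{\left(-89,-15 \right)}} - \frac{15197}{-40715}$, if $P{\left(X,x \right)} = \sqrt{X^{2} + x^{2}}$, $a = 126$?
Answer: $\frac{15197}{40715} + \frac{97 \sqrt{8146}}{8146} \approx 1.448$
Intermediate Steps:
$o{\left(u,E \right)} = 97$ ($o{\left(u,E \right)} = 7 + 90 = 97$)
$\frac{o{\left(165,a \right)}}{P{\left(-89,-15 \right)}} - \frac{15197}{-40715} = \frac{97}{\sqrt{\left(-89\right)^{2} + \left(-15\right)^{2}}} - \frac{15197}{-40715} = \frac{97}{\sqrt{7921 + 225}} - - \frac{15197}{40715} = \frac{97}{\sqrt{8146}} + \frac{15197}{40715} = 97 \frac{\sqrt{8146}}{8146} + \frac{15197}{40715} = \frac{97 \sqrt{8146}}{8146} + \frac{15197}{40715} = \frac{15197}{40715} + \frac{97 \sqrt{8146}}{8146}$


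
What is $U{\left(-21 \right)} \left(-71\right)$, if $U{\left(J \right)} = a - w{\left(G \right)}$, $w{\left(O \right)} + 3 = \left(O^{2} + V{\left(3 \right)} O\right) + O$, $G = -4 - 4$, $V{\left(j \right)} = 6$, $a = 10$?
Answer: $-355$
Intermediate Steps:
$G = -8$ ($G = -4 - 4 = -8$)
$w{\left(O \right)} = -3 + O^{2} + 7 O$ ($w{\left(O \right)} = -3 + \left(\left(O^{2} + 6 O\right) + O\right) = -3 + \left(O^{2} + 7 O\right) = -3 + O^{2} + 7 O$)
$U{\left(J \right)} = 5$ ($U{\left(J \right)} = 10 - \left(-3 + \left(-8\right)^{2} + 7 \left(-8\right)\right) = 10 - \left(-3 + 64 - 56\right) = 10 - 5 = 5$)
$U{\left(-21 \right)} \left(-71\right) = 5 \left(-71\right) = -355$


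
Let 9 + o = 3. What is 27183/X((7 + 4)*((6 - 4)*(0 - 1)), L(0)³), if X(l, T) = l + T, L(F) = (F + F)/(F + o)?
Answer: -27183/22 ≈ -1235.6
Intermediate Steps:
o = -6 (o = -9 + 3 = -6)
L(F) = 2*F/(-6 + F) (L(F) = (F + F)/(F - 6) = (2*F)/(-6 + F) = 2*F/(-6 + F))
X(l, T) = T + l
27183/X((7 + 4)*((6 - 4)*(0 - 1)), L(0)³) = 27183/((2*0/(-6 + 0))³ + (7 + 4)*((6 - 4)*(0 - 1))) = 27183/((2*0/(-6))³ + 11*(2*(-1))) = 27183/((2*0*(-⅙))³ + 11*(-2)) = 27183/(0³ - 22) = 27183/(0 - 22) = 27183/(-22) = 27183*(-1/22) = -27183/22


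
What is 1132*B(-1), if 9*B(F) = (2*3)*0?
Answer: 0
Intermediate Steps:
B(F) = 0 (B(F) = ((2*3)*0)/9 = (6*0)/9 = (⅑)*0 = 0)
1132*B(-1) = 1132*0 = 0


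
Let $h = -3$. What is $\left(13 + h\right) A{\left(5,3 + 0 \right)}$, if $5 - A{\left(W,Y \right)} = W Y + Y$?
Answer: $-130$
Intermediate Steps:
$A{\left(W,Y \right)} = 5 - Y - W Y$ ($A{\left(W,Y \right)} = 5 - \left(W Y + Y\right) = 5 - \left(Y + W Y\right) = 5 - Y - W Y$)
$\left(13 + h\right) A{\left(5,3 + 0 \right)} = \left(13 - 3\right) \left(5 - \left(3 + 0\right) - 5 \left(3 + 0\right)\right) = 10 \left(5 - 3 - 5 \cdot 3\right) = 10 \left(5 - 3 - 15\right) = 10 \left(-13\right) = -130$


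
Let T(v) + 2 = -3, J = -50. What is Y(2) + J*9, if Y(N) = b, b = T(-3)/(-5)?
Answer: -449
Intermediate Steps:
T(v) = -5 (T(v) = -2 - 3 = -5)
b = 1 (b = -5/(-5) = -5*(-⅕) = 1)
Y(N) = 1
Y(2) + J*9 = 1 - 50*9 = 1 - 450 = -449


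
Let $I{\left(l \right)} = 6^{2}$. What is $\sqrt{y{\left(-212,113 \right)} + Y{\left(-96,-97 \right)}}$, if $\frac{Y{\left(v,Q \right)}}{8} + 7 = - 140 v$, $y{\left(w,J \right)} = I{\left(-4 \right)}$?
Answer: $50 \sqrt{43} \approx 327.87$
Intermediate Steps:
$I{\left(l \right)} = 36$
$y{\left(w,J \right)} = 36$
$Y{\left(v,Q \right)} = -56 - 1120 v$ ($Y{\left(v,Q \right)} = -56 + 8 \left(- 140 v\right) = -56 - 1120 v$)
$\sqrt{y{\left(-212,113 \right)} + Y{\left(-96,-97 \right)}} = \sqrt{36 - -107464} = \sqrt{36 + \left(-56 + 107520\right)} = \sqrt{36 + 107464} = \sqrt{107500} = 50 \sqrt{43}$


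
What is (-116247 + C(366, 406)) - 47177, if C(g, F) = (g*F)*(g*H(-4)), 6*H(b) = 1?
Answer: 8900932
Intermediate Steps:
H(b) = 1/6 (H(b) = (1/6)*1 = 1/6)
C(g, F) = F*g**2/6 (C(g, F) = (g*F)*(g*(1/6)) = (F*g)*(g/6) = F*g**2/6)
(-116247 + C(366, 406)) - 47177 = (-116247 + (1/6)*406*366**2) - 47177 = (-116247 + (1/6)*406*133956) - 47177 = (-116247 + 9064356) - 47177 = 8948109 - 47177 = 8900932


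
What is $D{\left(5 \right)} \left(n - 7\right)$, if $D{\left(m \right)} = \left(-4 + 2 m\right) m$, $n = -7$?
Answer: $-420$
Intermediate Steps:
$D{\left(m \right)} = m \left(-4 + 2 m\right)$
$D{\left(5 \right)} \left(n - 7\right) = 2 \cdot 5 \left(-2 + 5\right) \left(-7 - 7\right) = 2 \cdot 5 \cdot 3 \left(-14\right) = 30 \left(-14\right) = -420$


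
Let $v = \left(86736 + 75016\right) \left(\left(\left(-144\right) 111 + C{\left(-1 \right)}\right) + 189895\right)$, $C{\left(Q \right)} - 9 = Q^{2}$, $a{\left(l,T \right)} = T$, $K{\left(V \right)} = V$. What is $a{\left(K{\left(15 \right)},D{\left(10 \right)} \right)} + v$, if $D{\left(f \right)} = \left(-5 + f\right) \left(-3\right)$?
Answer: $28132069577$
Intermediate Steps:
$D{\left(f \right)} = 15 - 3 f$
$C{\left(Q \right)} = 9 + Q^{2}$
$v = 28132069592$ ($v = \left(86736 + 75016\right) \left(\left(\left(-144\right) 111 + \left(9 + \left(-1\right)^{2}\right)\right) + 189895\right) = 161752 \left(\left(-15984 + \left(9 + 1\right)\right) + 189895\right) = 161752 \left(\left(-15984 + 10\right) + 189895\right) = 161752 \left(-15974 + 189895\right) = 161752 \cdot 173921 = 28132069592$)
$a{\left(K{\left(15 \right)},D{\left(10 \right)} \right)} + v = \left(15 - 30\right) + 28132069592 = -15 + 28132069592 = 28132069577$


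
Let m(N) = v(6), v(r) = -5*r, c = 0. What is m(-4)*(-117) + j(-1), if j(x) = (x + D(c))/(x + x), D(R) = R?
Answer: 7021/2 ≈ 3510.5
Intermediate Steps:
m(N) = -30 (m(N) = -5*6 = -30)
j(x) = 1/2 (j(x) = (x + 0)/(x + x) = x/((2*x)) = x*(1/(2*x)) = 1/2)
m(-4)*(-117) + j(-1) = -30*(-117) + 1/2 = 3510 + 1/2 = 7021/2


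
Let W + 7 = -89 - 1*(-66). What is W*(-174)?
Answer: 5220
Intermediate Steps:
W = -30 (W = -7 + (-89 - 1*(-66)) = -7 + (-89 + 66) = -7 - 23 = -30)
W*(-174) = -30*(-174) = 5220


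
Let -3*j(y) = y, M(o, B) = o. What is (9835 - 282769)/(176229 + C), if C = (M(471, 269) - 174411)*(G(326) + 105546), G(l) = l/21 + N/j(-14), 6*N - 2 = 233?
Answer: 136467/9181327538 ≈ 1.4864e-5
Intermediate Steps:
N = 235/6 (N = ⅓ + (⅙)*233 = ⅓ + 233/6 = 235/6 ≈ 39.167)
j(y) = -y/3
G(l) = 235/28 + l/21 (G(l) = l/21 + 235/(6*((-⅓*(-14)))) = l*(1/21) + 235/(6*(14/3)) = l/21 + (235/6)*(3/14) = l/21 + 235/28 = 235/28 + l/21)
C = -18362831305 (C = (471 - 174411)*((235/28 + (1/21)*326) + 105546) = -173940*((235/28 + 326/21) + 105546) = -173940*(287/12 + 105546) = -173940*1266839/12 = -18362831305)
(9835 - 282769)/(176229 + C) = (9835 - 282769)/(176229 - 18362831305) = -272934/(-18362655076) = -272934*(-1/18362655076) = 136467/9181327538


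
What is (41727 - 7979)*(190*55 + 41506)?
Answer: 1753411088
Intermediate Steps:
(41727 - 7979)*(190*55 + 41506) = 33748*(10450 + 41506) = 33748*51956 = 1753411088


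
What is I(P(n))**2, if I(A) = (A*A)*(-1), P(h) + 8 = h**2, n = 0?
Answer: 4096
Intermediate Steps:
P(h) = -8 + h**2
I(A) = -A**2 (I(A) = A**2*(-1) = -A**2)
I(P(n))**2 = (-(-8 + 0**2)**2)**2 = (-(-8 + 0)**2)**2 = (-1*(-8)**2)**2 = (-1*64)**2 = (-64)**2 = 4096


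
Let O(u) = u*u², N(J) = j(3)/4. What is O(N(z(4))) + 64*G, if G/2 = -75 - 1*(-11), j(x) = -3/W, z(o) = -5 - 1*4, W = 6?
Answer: -4194305/512 ≈ -8192.0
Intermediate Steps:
z(o) = -9 (z(o) = -5 - 4 = -9)
j(x) = -½ (j(x) = -3/6 = -3*⅙ = -½)
N(J) = -⅛ (N(J) = -½/4 = -½*¼ = -⅛)
O(u) = u³
G = -128 (G = 2*(-75 - 1*(-11)) = 2*(-75 + 11) = 2*(-64) = -128)
O(N(z(4))) + 64*G = (-⅛)³ + 64*(-128) = -1/512 - 8192 = -4194305/512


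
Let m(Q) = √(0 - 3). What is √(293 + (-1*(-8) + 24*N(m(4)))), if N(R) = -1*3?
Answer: √229 ≈ 15.133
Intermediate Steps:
m(Q) = I*√3 (m(Q) = √(-3) = I*√3)
N(R) = -3
√(293 + (-1*(-8) + 24*N(m(4)))) = √(293 + (-1*(-8) + 24*(-3))) = √(293 + (8 - 72)) = √(293 - 64) = √229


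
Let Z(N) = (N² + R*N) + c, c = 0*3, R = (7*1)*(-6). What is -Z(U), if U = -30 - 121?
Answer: -29143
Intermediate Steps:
U = -151
R = -42 (R = 7*(-6) = -42)
c = 0
Z(N) = N² - 42*N (Z(N) = (N² - 42*N) + 0 = N² - 42*N)
-Z(U) = -(-151)*(-42 - 151) = -(-151)*(-193) = -1*29143 = -29143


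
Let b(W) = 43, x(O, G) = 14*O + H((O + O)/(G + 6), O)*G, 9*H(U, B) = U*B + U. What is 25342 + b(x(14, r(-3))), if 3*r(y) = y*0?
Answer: 25385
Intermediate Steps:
H(U, B) = U/9 + B*U/9 (H(U, B) = (U*B + U)/9 = (B*U + U)/9 = (U + B*U)/9 = U/9 + B*U/9)
r(y) = 0 (r(y) = (y*0)/3 = (1/3)*0 = 0)
x(O, G) = 14*O + 2*G*O*(1 + O)/(9*(6 + G)) (x(O, G) = 14*O + (((O + O)/(G + 6))*(1 + O)/9)*G = 14*O + (((2*O)/(6 + G))*(1 + O)/9)*G = 14*O + ((2*O/(6 + G))*(1 + O)/9)*G = 14*O + (2*O*(1 + O)/(9*(6 + G)))*G = 14*O + 2*G*O*(1 + O)/(9*(6 + G)))
25342 + b(x(14, r(-3))) = 25342 + 43 = 25385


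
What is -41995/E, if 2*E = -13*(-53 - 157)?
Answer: -8399/273 ≈ -30.766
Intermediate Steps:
E = 1365 (E = (-13*(-53 - 157))/2 = (-13*(-210))/2 = (½)*2730 = 1365)
-41995/E = -41995/1365 = -41995*1/1365 = -8399/273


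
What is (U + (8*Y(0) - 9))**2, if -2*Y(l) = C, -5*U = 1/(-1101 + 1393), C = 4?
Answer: 1332323001/2131600 ≈ 625.03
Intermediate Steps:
U = -1/1460 (U = -1/(5*(-1101 + 1393)) = -1/5/292 = -1/5*1/292 = -1/1460 ≈ -0.00068493)
Y(l) = -2 (Y(l) = -1/2*4 = -2)
(U + (8*Y(0) - 9))**2 = (-1/1460 + (8*(-2) - 9))**2 = (-1/1460 + (-16 - 9))**2 = (-1/1460 - 25)**2 = (-36501/1460)**2 = 1332323001/2131600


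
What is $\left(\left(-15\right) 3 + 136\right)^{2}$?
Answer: $8281$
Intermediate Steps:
$\left(\left(-15\right) 3 + 136\right)^{2} = \left(-45 + 136\right)^{2} = 91^{2} = 8281$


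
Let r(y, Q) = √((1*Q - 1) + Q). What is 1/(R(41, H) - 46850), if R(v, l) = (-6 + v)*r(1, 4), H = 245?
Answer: -1874/87796557 - 7*√7/438982785 ≈ -2.1387e-5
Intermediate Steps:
r(y, Q) = √(-1 + 2*Q) (r(y, Q) = √((Q - 1) + Q) = √((-1 + Q) + Q) = √(-1 + 2*Q))
R(v, l) = √7*(-6 + v) (R(v, l) = (-6 + v)*√(-1 + 2*4) = (-6 + v)*√(-1 + 8) = (-6 + v)*√7 = √7*(-6 + v))
1/(R(41, H) - 46850) = 1/(√7*(-6 + 41) - 46850) = 1/(√7*35 - 46850) = 1/(35*√7 - 46850) = 1/(-46850 + 35*√7)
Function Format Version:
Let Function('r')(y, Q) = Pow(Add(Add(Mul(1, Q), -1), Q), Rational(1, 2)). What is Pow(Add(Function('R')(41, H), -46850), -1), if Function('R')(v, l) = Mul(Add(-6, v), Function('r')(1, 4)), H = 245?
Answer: Add(Rational(-1874, 87796557), Mul(Rational(-7, 438982785), Pow(7, Rational(1, 2)))) ≈ -2.1387e-5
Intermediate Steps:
Function('r')(y, Q) = Pow(Add(-1, Mul(2, Q)), Rational(1, 2)) (Function('r')(y, Q) = Pow(Add(Add(Q, -1), Q), Rational(1, 2)) = Pow(Add(Add(-1, Q), Q), Rational(1, 2)) = Pow(Add(-1, Mul(2, Q)), Rational(1, 2)))
Function('R')(v, l) = Mul(Pow(7, Rational(1, 2)), Add(-6, v)) (Function('R')(v, l) = Mul(Add(-6, v), Pow(Add(-1, Mul(2, 4)), Rational(1, 2))) = Mul(Add(-6, v), Pow(Add(-1, 8), Rational(1, 2))) = Mul(Add(-6, v), Pow(7, Rational(1, 2))) = Mul(Pow(7, Rational(1, 2)), Add(-6, v)))
Pow(Add(Function('R')(41, H), -46850), -1) = Pow(Add(Mul(Pow(7, Rational(1, 2)), Add(-6, 41)), -46850), -1) = Pow(Add(Mul(Pow(7, Rational(1, 2)), 35), -46850), -1) = Pow(Add(Mul(35, Pow(7, Rational(1, 2))), -46850), -1) = Pow(Add(-46850, Mul(35, Pow(7, Rational(1, 2)))), -1)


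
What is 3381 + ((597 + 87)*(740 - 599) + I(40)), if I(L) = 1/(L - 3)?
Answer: 3693526/37 ≈ 99825.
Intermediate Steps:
I(L) = 1/(-3 + L)
3381 + ((597 + 87)*(740 - 599) + I(40)) = 3381 + ((597 + 87)*(740 - 599) + 1/(-3 + 40)) = 3381 + (684*141 + 1/37) = 3381 + (96444 + 1/37) = 3381 + 3568429/37 = 3693526/37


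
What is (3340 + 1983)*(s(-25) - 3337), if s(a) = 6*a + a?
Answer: -18694376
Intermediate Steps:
s(a) = 7*a
(3340 + 1983)*(s(-25) - 3337) = (3340 + 1983)*(7*(-25) - 3337) = 5323*(-175 - 3337) = 5323*(-3512) = -18694376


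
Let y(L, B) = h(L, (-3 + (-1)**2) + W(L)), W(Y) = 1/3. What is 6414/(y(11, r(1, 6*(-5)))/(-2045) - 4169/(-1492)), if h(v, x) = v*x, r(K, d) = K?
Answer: 11742007176/5131775 ≈ 2288.1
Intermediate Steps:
W(Y) = 1/3
y(L, B) = -5*L/3 (y(L, B) = L*((-3 + (-1)**2) + 1/3) = L*((-3 + 1) + 1/3) = L*(-2 + 1/3) = L*(-5/3) = -5*L/3)
6414/(y(11, r(1, 6*(-5)))/(-2045) - 4169/(-1492)) = 6414/(-5/3*11/(-2045) - 4169/(-1492)) = 6414/(-55/3*(-1/2045) - 4169*(-1/1492)) = 6414/(11/1227 + 4169/1492) = 6414/(5131775/1830684) = 6414*(1830684/5131775) = 11742007176/5131775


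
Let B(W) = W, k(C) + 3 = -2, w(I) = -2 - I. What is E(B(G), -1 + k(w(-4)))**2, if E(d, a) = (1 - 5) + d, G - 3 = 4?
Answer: 9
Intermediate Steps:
k(C) = -5 (k(C) = -3 - 2 = -5)
G = 7 (G = 3 + 4 = 7)
E(d, a) = -4 + d
E(B(G), -1 + k(w(-4)))**2 = (-4 + 7)**2 = 3**2 = 9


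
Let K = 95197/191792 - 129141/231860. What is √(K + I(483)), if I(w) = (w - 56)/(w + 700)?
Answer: √392056954890533092515/36130975660 ≈ 0.54802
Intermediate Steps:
I(w) = (-56 + w)/(700 + w)
K = -673958563/11117223280 (K = 95197*(1/191792) - 129141*1/231860 = 95197/191792 - 129141/231860 = -673958563/11117223280 ≈ -0.060623)
√(K + I(483)) = √(-673958563/11117223280 + (-56 + 483)/(700 + 483)) = √(-673958563/11117223280 + 427/1183) = √(-673958563/11117223280 + (1/1183)*427) = √(-673958563/11117223280 + 61/169) = √(564251622933/1878810734320) = √392056954890533092515/36130975660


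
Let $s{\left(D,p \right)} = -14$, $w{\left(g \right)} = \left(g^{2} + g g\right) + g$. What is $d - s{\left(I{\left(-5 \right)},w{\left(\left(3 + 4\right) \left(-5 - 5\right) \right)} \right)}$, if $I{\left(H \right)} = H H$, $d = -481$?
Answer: $-467$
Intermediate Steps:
$I{\left(H \right)} = H^{2}$
$w{\left(g \right)} = g + 2 g^{2}$ ($w{\left(g \right)} = \left(g^{2} + g^{2}\right) + g = 2 g^{2} + g = g + 2 g^{2}$)
$d - s{\left(I{\left(-5 \right)},w{\left(\left(3 + 4\right) \left(-5 - 5\right) \right)} \right)} = -481 - -14 = -481 + 14 = -467$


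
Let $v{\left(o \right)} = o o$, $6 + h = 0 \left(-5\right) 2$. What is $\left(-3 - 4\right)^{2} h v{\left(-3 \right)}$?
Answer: $-2646$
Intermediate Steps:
$h = -6$ ($h = -6 + 0 \left(-5\right) 2 = -6 + 0 \cdot 2 = -6 + 0 = -6$)
$v{\left(o \right)} = o^{2}$
$\left(-3 - 4\right)^{2} h v{\left(-3 \right)} = \left(-3 - 4\right)^{2} \left(-6\right) \left(-3\right)^{2} = \left(-7\right)^{2} \left(-6\right) 9 = 49 \left(-6\right) 9 = \left(-294\right) 9 = -2646$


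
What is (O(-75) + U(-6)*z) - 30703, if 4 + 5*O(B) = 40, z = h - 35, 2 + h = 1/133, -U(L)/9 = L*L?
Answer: -12442307/665 ≈ -18710.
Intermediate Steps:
U(L) = -9*L² (U(L) = -9*L*L = -9*L²)
h = -265/133 (h = -2 + 1/133 = -265/133 ≈ -1.9925)
z = -4920/133 (z = -265/133 - 35 = -4920/133 ≈ -36.992)
O(B) = 36/5 (O(B) = -⅘ + (⅕)*40 = -⅘ + 8 = 36/5)
(O(-75) + U(-6)*z) - 30703 = (36/5 - 9*(-6)²*(-4920/133)) - 30703 = (36/5 - 9*36*(-4920/133)) - 30703 = (36/5 - 324*(-4920/133)) - 30703 = (36/5 + 1594080/133) - 30703 = 7975188/665 - 30703 = -12442307/665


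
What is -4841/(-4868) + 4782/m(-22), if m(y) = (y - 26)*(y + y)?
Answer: 1395957/428384 ≈ 3.2587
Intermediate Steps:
m(y) = 2*y*(-26 + y) (m(y) = (-26 + y)*(2*y) = 2*y*(-26 + y))
-4841/(-4868) + 4782/m(-22) = -4841/(-4868) + 4782/((2*(-22)*(-26 - 22))) = -4841*(-1/4868) + 4782/((2*(-22)*(-48))) = 4841/4868 + 4782/2112 = 4841/4868 + 4782*(1/2112) = 4841/4868 + 797/352 = 1395957/428384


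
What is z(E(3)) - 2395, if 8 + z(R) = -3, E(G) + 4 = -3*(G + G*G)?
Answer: -2406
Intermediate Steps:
E(G) = -4 - 3*G - 3*G² (E(G) = -4 - 3*(G + G*G) = -4 - 3*(G + G²) = -4 + (-3*G - 3*G²) = -4 - 3*G - 3*G²)
z(R) = -11 (z(R) = -8 - 3 = -11)
z(E(3)) - 2395 = -11 - 2395 = -2406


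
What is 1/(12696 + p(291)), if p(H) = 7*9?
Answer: 1/12759 ≈ 7.8376e-5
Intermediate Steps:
p(H) = 63
1/(12696 + p(291)) = 1/(12696 + 63) = 1/12759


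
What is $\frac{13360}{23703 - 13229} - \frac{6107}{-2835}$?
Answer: $\frac{50920159}{14846895} \approx 3.4297$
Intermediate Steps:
$\frac{13360}{23703 - 13229} - \frac{6107}{-2835} = \frac{13360}{10474} - - \frac{6107}{2835} = 13360 \cdot \frac{1}{10474} + \frac{6107}{2835} = \frac{6680}{5237} + \frac{6107}{2835} = \frac{50920159}{14846895}$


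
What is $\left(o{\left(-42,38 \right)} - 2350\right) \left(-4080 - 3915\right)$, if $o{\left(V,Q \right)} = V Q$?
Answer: $31548270$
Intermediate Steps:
$o{\left(V,Q \right)} = Q V$
$\left(o{\left(-42,38 \right)} - 2350\right) \left(-4080 - 3915\right) = \left(38 \left(-42\right) - 2350\right) \left(-4080 - 3915\right) = \left(-1596 - 2350\right) \left(-7995\right) = \left(-3946\right) \left(-7995\right) = 31548270$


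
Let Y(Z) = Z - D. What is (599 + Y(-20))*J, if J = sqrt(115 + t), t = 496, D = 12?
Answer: 567*sqrt(611) ≈ 14015.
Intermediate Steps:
J = sqrt(611) (J = sqrt(115 + 496) = sqrt(611) ≈ 24.718)
Y(Z) = -12 + Z (Y(Z) = Z - 1*12 = Z - 12 = -12 + Z)
(599 + Y(-20))*J = (599 + (-12 - 20))*sqrt(611) = (599 - 32)*sqrt(611) = 567*sqrt(611)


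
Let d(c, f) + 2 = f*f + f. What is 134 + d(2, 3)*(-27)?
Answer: -136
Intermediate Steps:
d(c, f) = -2 + f + f² (d(c, f) = -2 + (f*f + f) = -2 + (f² + f) = -2 + (f + f²) = -2 + f + f²)
134 + d(2, 3)*(-27) = 134 + (-2 + 3 + 3²)*(-27) = 134 + (-2 + 3 + 9)*(-27) = 134 + 10*(-27) = 134 - 270 = -136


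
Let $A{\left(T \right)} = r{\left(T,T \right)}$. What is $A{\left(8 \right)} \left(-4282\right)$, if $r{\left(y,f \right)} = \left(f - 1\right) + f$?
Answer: $-64230$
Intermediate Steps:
$r{\left(y,f \right)} = -1 + 2 f$ ($r{\left(y,f \right)} = \left(-1 + f\right) + f = -1 + 2 f$)
$A{\left(T \right)} = -1 + 2 T$
$A{\left(8 \right)} \left(-4282\right) = \left(-1 + 2 \cdot 8\right) \left(-4282\right) = \left(-1 + 16\right) \left(-4282\right) = 15 \left(-4282\right) = -64230$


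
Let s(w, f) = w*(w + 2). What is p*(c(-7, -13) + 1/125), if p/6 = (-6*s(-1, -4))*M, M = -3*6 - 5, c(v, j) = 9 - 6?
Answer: -311328/125 ≈ -2490.6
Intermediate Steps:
c(v, j) = 3
s(w, f) = w*(2 + w)
M = -23 (M = -18 - 5 = -23)
p = -828 (p = 6*(-(-6)*(2 - 1)*(-23)) = 6*(-(-6)*(-23)) = 6*(-6*(-1)*(-23)) = 6*(6*(-23)) = 6*(-138) = -828)
p*(c(-7, -13) + 1/125) = -828*(3 + 1/125) = -828*376/125 = -311328/125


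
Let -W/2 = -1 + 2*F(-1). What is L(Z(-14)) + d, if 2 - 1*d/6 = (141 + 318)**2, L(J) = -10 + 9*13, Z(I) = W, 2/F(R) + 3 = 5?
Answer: -1263967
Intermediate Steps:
F(R) = 1 (F(R) = 2/(-3 + 5) = 2/2 = 2*(1/2) = 1)
W = -2 (W = -2*(-1 + 2*1) = -2*(-1 + 2) = -2*1 = -2)
Z(I) = -2
L(J) = 107 (L(J) = -10 + 117 = 107)
d = -1264074 (d = 12 - 6*(141 + 318)**2 = 12 - 6*459**2 = 12 - 6*210681 = 12 - 1264086 = -1264074)
L(Z(-14)) + d = 107 - 1264074 = -1263967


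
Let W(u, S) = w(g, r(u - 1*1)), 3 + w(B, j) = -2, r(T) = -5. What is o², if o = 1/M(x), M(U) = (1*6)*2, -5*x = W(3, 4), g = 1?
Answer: 1/144 ≈ 0.0069444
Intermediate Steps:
w(B, j) = -5 (w(B, j) = -3 - 2 = -5)
W(u, S) = -5
x = 1 (x = -⅕*(-5) = 1)
M(U) = 12 (M(U) = 6*2 = 12)
o = 1/12 ≈ 0.083333
o² = (1/12)² = 1/144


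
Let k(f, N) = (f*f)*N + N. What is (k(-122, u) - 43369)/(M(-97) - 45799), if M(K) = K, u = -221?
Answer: 1666477/22948 ≈ 72.620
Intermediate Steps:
k(f, N) = N + N*f² (k(f, N) = f²*N + N = N*f² + N = N + N*f²)
(k(-122, u) - 43369)/(M(-97) - 45799) = (-221*(1 + (-122)²) - 43369)/(-97 - 45799) = (-221*(1 + 14884) - 43369)/(-45896) = (-221*14885 - 43369)*(-1/45896) = (-3289585 - 43369)*(-1/45896) = -3332954*(-1/45896) = 1666477/22948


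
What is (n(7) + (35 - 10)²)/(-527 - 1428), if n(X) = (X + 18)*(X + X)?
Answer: -195/391 ≈ -0.49872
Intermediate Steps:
n(X) = 2*X*(18 + X) (n(X) = (18 + X)*(2*X) = 2*X*(18 + X))
(n(7) + (35 - 10)²)/(-527 - 1428) = (2*7*(18 + 7) + (35 - 10)²)/(-527 - 1428) = (2*7*25 + 25²)/(-1955) = (350 + 625)*(-1/1955) = 975*(-1/1955) = -195/391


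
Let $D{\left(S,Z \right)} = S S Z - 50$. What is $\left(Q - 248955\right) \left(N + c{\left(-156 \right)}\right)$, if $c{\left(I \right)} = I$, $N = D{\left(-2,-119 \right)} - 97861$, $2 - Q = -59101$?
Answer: $18708585636$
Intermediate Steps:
$Q = 59103$ ($Q = 2 - -59101 = 2 + 59101 = 59103$)
$D{\left(S,Z \right)} = -50 + Z S^{2}$ ($D{\left(S,Z \right)} = S^{2} Z - 50 = Z S^{2} - 50 = -50 + Z S^{2}$)
$N = -98387$ ($N = \left(-50 - 119 \left(-2\right)^{2}\right) - 97861 = \left(-50 - 476\right) - 97861 = -526 - 97861 = -98387$)
$\left(Q - 248955\right) \left(N + c{\left(-156 \right)}\right) = \left(59103 - 248955\right) \left(-98387 - 156\right) = \left(-189852\right) \left(-98543\right) = 18708585636$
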